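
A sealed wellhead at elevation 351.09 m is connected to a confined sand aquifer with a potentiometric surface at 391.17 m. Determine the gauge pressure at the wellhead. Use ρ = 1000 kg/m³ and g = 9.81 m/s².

P ≈ 393 kPa

Head above the cap: Δh = 391.17 − 351.09 = 40.08 m.
P = ρgΔh = 1000 × 9.81 × 40.08 = 393185 Pa ≈ 393 kPa.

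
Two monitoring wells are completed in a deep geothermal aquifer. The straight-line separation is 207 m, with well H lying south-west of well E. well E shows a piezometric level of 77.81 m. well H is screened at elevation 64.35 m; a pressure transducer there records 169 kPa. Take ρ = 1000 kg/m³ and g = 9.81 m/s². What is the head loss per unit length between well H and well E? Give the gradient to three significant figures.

Total head at well E: h = 77.81 m (water level in the piezometer is the total head).
Pressure head at well H: ψ = P/(ρg) = 169×1000 / (1000 × 9.81) = 17.23 m.
Total head at well H: h = z + ψ = 64.35 + 17.23 = 81.58 m.
Head difference: h(well E) − h(well H) = 77.81 − 81.58 = -3.77 m.
Hydraulic gradient: i = |Δh| / L = 3.77 / 207 = 0.0182.

i ≈ 0.0182 m/m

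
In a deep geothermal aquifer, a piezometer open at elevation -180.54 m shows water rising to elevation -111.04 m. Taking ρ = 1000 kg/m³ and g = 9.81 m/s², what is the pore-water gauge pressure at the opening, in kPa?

Pressure head ψ = h − z = -111.04 − (-180.54) = 69.50 m.
P = ρgψ = 1000 × 9.81 × 69.50 = 681795 Pa ≈ 682 kPa.

P ≈ 682 kPa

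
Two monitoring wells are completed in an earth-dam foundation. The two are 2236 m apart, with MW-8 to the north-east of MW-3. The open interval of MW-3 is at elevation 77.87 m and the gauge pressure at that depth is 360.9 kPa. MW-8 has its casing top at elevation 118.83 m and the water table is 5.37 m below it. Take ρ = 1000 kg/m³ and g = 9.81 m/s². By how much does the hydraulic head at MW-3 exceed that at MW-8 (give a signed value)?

Δh ≈ 1.20 m

Pressure head at MW-3: ψ = P/(ρg) = 360.9×1000 / (1000 × 9.81) = 36.79 m.
Total head at MW-3: h = z + ψ = 77.87 + 36.79 = 114.66 m.
Total head at MW-8: h = 118.83 − 5.37 = 113.46 m.
Head difference: h(MW-3) − h(MW-8) = 114.66 − 113.46 = 1.20 m.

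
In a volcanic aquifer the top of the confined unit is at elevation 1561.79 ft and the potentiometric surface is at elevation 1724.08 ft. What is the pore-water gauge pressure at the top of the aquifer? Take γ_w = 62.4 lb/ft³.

Pressure head at the aquifer top: ψ = h − z = 1724.08 − 1561.79 = 162.29 ft.
P = γψ/144 = 62.4 × 162.29 / 144 = 70.3 psi.

P ≈ 70.3 psi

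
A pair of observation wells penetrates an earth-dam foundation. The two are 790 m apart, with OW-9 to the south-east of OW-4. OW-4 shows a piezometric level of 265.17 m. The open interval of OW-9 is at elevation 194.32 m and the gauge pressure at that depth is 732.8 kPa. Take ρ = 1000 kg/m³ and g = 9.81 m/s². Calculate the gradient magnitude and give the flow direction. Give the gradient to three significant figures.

i ≈ 0.00487; groundwater flows toward the north-west

Total head at OW-4: h = 265.17 m (water level in the piezometer is the total head).
Pressure head at OW-9: ψ = P/(ρg) = 732.8×1000 / (1000 × 9.81) = 74.70 m.
Total head at OW-9: h = z + ψ = 194.32 + 74.70 = 269.02 m.
Head difference: h(OW-4) − h(OW-9) = 265.17 − 269.02 = -3.85 m.
Hydraulic gradient: i = |Δh| / L = 3.85 / 790 = 0.00487.
Flow is from higher to lower head: from OW-9 toward OW-4, i.e. toward the north-west.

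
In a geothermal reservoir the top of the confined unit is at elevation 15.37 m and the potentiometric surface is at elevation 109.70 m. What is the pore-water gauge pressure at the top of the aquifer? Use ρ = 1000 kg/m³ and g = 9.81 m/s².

Pressure head at the aquifer top: ψ = h − z = 109.70 − 15.37 = 94.33 m.
P = ρgψ = 1000 × 9.81 × 94.33 = 925377 Pa ≈ 925 kPa.

P ≈ 925 kPa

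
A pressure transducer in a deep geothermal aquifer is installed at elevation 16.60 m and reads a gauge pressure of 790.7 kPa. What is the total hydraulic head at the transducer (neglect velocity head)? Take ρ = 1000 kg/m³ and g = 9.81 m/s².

ψ = P/(ρg) = 790.7×1000 / (1000 × 9.81) = 80.60 m.
h = z + ψ = 16.60 + 80.60 = 97.20 m.

h ≈ 97.20 m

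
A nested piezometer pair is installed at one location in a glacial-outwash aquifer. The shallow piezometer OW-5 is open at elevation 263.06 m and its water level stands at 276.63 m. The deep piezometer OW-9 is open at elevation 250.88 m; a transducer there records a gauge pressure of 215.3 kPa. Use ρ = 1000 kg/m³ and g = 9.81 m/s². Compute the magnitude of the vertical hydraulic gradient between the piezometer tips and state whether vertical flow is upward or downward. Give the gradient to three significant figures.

|i_v| ≈ 0.312; vertical flow is downward

Total head at OW-5: h = 276.63 m (water level in the standpipe).
Pressure head at OW-9: ψ = P/(ρg) = 215.3×1000 / (1000 × 9.81) = 21.95 m.
Total head at OW-9: h = z + ψ = 250.88 + 21.95 = 272.83 m.
Δh = h(OW-5) − h(OW-9) = 276.63 − 272.83 = 3.80 m.
Vertical separation Δz = 263.06 − 250.88 = 12.18 m.
|i_v| = |Δh| / Δz = 3.80 / 12.18 = 0.312.
Head is higher in the shallow piezometer, so vertical flow is downward (recharge condition).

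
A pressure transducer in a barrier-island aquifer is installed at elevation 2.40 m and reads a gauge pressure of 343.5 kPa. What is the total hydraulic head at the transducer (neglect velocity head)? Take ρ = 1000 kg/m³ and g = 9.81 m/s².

h ≈ 37.42 m

ψ = P/(ρg) = 343.5×1000 / (1000 × 9.81) = 35.02 m.
h = z + ψ = 2.40 + 35.02 = 37.42 m.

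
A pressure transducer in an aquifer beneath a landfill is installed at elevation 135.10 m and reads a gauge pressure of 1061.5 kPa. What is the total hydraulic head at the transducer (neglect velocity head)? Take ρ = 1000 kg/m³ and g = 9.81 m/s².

ψ = P/(ρg) = 1061.5×1000 / (1000 × 9.81) = 108.21 m.
h = z + ψ = 135.10 + 108.21 = 243.31 m.

h ≈ 243.31 m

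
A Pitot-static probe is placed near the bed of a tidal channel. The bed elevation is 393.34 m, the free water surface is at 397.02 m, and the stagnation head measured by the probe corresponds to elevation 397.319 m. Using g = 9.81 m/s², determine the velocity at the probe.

v ≈ 2.42 m/s

Near the bed, under hydrostatic conditions, the piezometric head (z + ψ) equals the free-surface elevation, 397.02 m.
Velocity head = total − piezometric = 397.319 − 397.02 = 0.299 m.
v = √(2g·h_v) = √(2 × 9.81 × 0.299) = 2.42 m/s.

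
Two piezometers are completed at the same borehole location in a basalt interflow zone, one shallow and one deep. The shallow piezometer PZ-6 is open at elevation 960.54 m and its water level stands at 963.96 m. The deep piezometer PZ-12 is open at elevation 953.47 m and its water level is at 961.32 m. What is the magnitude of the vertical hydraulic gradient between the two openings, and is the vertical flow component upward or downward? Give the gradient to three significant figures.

|i_v| ≈ 0.373; vertical flow is downward

Total head at PZ-6: h = 963.96 m (water level in the standpipe).
Total head at PZ-12: h = 961.32 m.
Δh = h(PZ-6) − h(PZ-12) = 963.96 − 961.32 = 2.64 m.
Vertical separation Δz = 960.54 − 953.47 = 7.07 m.
|i_v| = |Δh| / Δz = 2.64 / 7.07 = 0.373.
Head is higher in the shallow piezometer, so vertical flow is downward (recharge condition).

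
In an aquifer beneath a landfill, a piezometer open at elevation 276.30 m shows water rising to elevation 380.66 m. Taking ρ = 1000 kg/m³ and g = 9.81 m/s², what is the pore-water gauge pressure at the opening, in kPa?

Pressure head ψ = h − z = 380.66 − 276.30 = 104.36 m.
P = ρgψ = 1000 × 9.81 × 104.36 = 1023772 Pa ≈ 1020 kPa.

P ≈ 1020 kPa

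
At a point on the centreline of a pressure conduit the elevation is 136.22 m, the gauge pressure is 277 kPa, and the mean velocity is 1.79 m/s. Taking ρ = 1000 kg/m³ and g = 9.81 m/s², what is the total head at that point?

h ≈ 164.62 m

Pressure head ψ = P/(ρg) = 277×1000 / (1000 × 9.81) = 28.24 m.
Velocity head = v²/(2g) = 1.79² / (2 × 9.81) = 0.163 m.
h = z + ψ + v²/(2g) = 136.22 + 28.24 + 0.163 = 164.62 m.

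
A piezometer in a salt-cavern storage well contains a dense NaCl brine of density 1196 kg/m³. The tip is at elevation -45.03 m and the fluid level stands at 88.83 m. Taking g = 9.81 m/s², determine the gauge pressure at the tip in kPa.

Pressure head ψ = h − z = 88.83 − (-45.03) = 133.86 m.
P = ρgψ = 1196 × 9.81 × 133.86 = 1570547 Pa ≈ 1570 kPa.

P ≈ 1570 kPa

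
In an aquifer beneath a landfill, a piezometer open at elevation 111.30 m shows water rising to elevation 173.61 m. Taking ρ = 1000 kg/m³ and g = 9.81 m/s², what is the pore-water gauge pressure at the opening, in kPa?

Pressure head ψ = h − z = 173.61 − 111.30 = 62.31 m.
P = ρgψ = 1000 × 9.81 × 62.31 = 611261 Pa ≈ 611 kPa.

P ≈ 611 kPa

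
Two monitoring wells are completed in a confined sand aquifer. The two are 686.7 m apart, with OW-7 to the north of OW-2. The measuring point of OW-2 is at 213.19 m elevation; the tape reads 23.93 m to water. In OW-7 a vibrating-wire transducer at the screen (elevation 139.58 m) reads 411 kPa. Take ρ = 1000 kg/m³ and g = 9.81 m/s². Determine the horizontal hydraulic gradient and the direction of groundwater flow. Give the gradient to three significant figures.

i ≈ 0.0113; groundwater flows toward the north

Total head at OW-2: h = 213.19 − 23.93 = 189.26 m.
Pressure head at OW-7: ψ = P/(ρg) = 411×1000 / (1000 × 9.81) = 41.90 m.
Total head at OW-7: h = z + ψ = 139.58 + 41.90 = 181.48 m.
Head difference: h(OW-2) − h(OW-7) = 189.26 − 181.48 = 7.78 m.
Hydraulic gradient: i = |Δh| / L = 7.78 / 686.7 = 0.0113.
Flow is from higher to lower head: from OW-2 toward OW-7, i.e. toward the north.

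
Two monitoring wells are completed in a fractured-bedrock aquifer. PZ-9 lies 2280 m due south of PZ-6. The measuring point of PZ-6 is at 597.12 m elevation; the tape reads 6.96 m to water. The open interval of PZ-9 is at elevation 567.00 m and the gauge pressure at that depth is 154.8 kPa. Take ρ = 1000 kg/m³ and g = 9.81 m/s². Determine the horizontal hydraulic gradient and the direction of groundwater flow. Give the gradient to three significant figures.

Total head at PZ-6: h = 597.12 − 6.96 = 590.16 m.
Pressure head at PZ-9: ψ = P/(ρg) = 154.8×1000 / (1000 × 9.81) = 15.78 m.
Total head at PZ-9: h = z + ψ = 567.00 + 15.78 = 582.78 m.
Head difference: h(PZ-6) − h(PZ-9) = 590.16 − 582.78 = 7.38 m.
Hydraulic gradient: i = |Δh| / L = 7.38 / 2280 = 0.00324.
Flow is from higher to lower head: from PZ-6 toward PZ-9, i.e. toward the south.

i ≈ 0.00324; groundwater flows toward the south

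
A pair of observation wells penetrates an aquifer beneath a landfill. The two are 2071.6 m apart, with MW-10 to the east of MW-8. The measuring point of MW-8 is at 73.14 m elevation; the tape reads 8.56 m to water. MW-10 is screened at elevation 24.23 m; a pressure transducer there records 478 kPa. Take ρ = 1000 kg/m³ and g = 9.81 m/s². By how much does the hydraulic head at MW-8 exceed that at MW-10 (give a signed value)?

Total head at MW-8: h = 73.14 − 8.56 = 64.58 m.
Pressure head at MW-10: ψ = P/(ρg) = 478×1000 / (1000 × 9.81) = 48.73 m.
Total head at MW-10: h = z + ψ = 24.23 + 48.73 = 72.96 m.
Head difference: h(MW-8) − h(MW-10) = 64.58 − 72.96 = -8.38 m.

Δh ≈ -8.38 m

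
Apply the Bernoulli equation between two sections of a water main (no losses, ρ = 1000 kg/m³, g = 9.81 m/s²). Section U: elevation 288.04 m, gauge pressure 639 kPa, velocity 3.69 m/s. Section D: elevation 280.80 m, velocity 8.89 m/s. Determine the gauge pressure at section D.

P₂ ≈ 677 kPa

Pressure head at U: ψ₁ = P₁/(ρg) = 639×1000 / (1000 × 9.81) = 65.14 m.
Velocity heads: v₁²/2g = 3.69²/19.62 = 0.694 m; v₂²/2g = 8.89²/19.62 = 4.028 m.
Total head H = z₁ + ψ₁ + v₁²/2g = 288.04 + 65.14 + 0.694 = 353.87 m.
ψ₂ = H − z₂ − v₂²/2g = 353.87 − 280.80 − 4.028 = 69.04 m.
P₂ = ρgψ₂ = 1000 × 9.81 × 69.04 ≈ 677 kPa.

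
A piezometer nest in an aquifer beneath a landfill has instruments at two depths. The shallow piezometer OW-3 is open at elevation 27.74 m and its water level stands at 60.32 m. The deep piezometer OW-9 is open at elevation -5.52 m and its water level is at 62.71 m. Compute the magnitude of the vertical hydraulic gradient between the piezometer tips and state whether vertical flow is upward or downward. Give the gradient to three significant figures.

Total head at OW-3: h = 60.32 m (water level in the standpipe).
Total head at OW-9: h = 62.71 m.
Δh = h(OW-3) − h(OW-9) = 60.32 − 62.71 = -2.39 m.
Vertical separation Δz = 27.74 − (-5.52) = 33.26 m.
|i_v| = |Δh| / Δz = 2.39 / 33.26 = 0.0719.
Head is higher in the deep piezometer, so vertical flow is upward (discharge condition).

|i_v| ≈ 0.0719; vertical flow is upward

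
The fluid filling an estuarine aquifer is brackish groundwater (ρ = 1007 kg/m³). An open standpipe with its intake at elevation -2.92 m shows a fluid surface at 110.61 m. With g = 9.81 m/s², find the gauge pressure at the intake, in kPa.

P ≈ 1120 kPa

Pressure head ψ = h − z = 110.61 − (-2.92) = 113.53 m.
P = ρgψ = 1007 × 9.81 × 113.53 = 1121525 Pa ≈ 1120 kPa.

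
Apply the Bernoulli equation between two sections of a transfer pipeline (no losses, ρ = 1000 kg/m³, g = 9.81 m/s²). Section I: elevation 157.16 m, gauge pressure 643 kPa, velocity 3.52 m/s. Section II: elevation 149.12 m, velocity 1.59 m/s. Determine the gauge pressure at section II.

P₂ ≈ 727 kPa

Pressure head at I: ψ₁ = P₁/(ρg) = 643×1000 / (1000 × 9.81) = 65.55 m.
Velocity heads: v₁²/2g = 3.52²/19.62 = 0.632 m; v₂²/2g = 1.59²/19.62 = 0.129 m.
Total head H = z₁ + ψ₁ + v₁²/2g = 157.16 + 65.55 + 0.632 = 223.34 m.
ψ₂ = H − z₂ − v₂²/2g = 223.34 − 149.12 − 0.129 = 74.09 m.
P₂ = ρgψ₂ = 1000 × 9.81 × 74.09 ≈ 727 kPa.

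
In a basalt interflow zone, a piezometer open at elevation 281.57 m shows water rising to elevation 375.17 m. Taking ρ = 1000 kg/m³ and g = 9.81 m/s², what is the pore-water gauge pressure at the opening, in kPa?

P ≈ 918 kPa

Pressure head ψ = h − z = 375.17 − 281.57 = 93.60 m.
P = ρgψ = 1000 × 9.81 × 93.60 = 918216 Pa ≈ 918 kPa.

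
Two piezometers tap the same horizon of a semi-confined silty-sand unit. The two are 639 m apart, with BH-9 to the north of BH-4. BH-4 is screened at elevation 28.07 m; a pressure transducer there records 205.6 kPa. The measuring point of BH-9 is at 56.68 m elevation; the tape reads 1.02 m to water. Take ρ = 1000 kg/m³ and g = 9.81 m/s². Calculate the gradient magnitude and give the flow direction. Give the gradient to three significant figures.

i ≈ 0.0104; groundwater flows toward the south

Pressure head at BH-4: ψ = P/(ρg) = 205.6×1000 / (1000 × 9.81) = 20.96 m.
Total head at BH-4: h = z + ψ = 28.07 + 20.96 = 49.03 m.
Total head at BH-9: h = 56.68 − 1.02 = 55.66 m.
Head difference: h(BH-4) − h(BH-9) = 49.03 − 55.66 = -6.63 m.
Hydraulic gradient: i = |Δh| / L = 6.63 / 639 = 0.0104.
Flow is from higher to lower head: from BH-9 toward BH-4, i.e. toward the south.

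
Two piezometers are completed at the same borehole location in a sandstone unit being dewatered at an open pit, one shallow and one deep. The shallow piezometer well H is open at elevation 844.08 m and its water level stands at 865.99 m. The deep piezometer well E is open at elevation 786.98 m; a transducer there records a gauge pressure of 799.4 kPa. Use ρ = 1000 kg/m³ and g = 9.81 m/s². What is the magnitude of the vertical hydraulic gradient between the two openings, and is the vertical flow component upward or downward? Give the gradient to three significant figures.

|i_v| ≈ 0.0434; vertical flow is upward

Total head at well H: h = 865.99 m (water level in the standpipe).
Pressure head at well E: ψ = P/(ρg) = 799.4×1000 / (1000 × 9.81) = 81.49 m.
Total head at well E: h = z + ψ = 786.98 + 81.49 = 868.47 m.
Δh = h(well H) − h(well E) = 865.99 − 868.47 = -2.48 m.
Vertical separation Δz = 844.08 − 786.98 = 57.10 m.
|i_v| = |Δh| / Δz = 2.48 / 57.10 = 0.0434.
Head is higher in the deep piezometer, so vertical flow is upward (discharge condition).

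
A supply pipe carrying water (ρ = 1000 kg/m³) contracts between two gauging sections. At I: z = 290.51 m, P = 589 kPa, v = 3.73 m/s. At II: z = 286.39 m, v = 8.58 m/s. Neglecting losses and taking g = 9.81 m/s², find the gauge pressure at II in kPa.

P₂ ≈ 600 kPa

Pressure head at I: ψ₁ = P₁/(ρg) = 589×1000 / (1000 × 9.81) = 60.04 m.
Velocity heads: v₁²/2g = 3.73²/19.62 = 0.709 m; v₂²/2g = 8.58²/19.62 = 3.752 m.
Total head H = z₁ + ψ₁ + v₁²/2g = 290.51 + 60.04 + 0.709 = 351.26 m.
ψ₂ = H − z₂ − v₂²/2g = 351.26 − 286.39 − 3.752 = 61.12 m.
P₂ = ρgψ₂ = 1000 × 9.81 × 61.12 ≈ 600 kPa.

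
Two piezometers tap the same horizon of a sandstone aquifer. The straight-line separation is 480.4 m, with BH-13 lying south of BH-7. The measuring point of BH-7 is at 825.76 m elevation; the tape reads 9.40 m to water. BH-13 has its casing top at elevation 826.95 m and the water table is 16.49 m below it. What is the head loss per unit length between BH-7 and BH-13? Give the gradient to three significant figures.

i ≈ 0.0123 m/m

Total head at BH-7: h = 825.76 − 9.40 = 816.36 m.
Total head at BH-13: h = 826.95 − 16.49 = 810.46 m.
Head difference: h(BH-7) − h(BH-13) = 816.36 − 810.46 = 5.90 m.
Hydraulic gradient: i = |Δh| / L = 5.90 / 480.4 = 0.0123.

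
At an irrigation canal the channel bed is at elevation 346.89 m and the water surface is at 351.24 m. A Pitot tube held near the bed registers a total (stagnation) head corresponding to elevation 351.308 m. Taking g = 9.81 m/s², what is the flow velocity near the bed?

Near the bed, under hydrostatic conditions, the piezometric head (z + ψ) equals the free-surface elevation, 351.24 m.
Velocity head = total − piezometric = 351.308 − 351.24 = 0.068 m.
v = √(2g·h_v) = √(2 × 9.81 × 0.068) = 1.16 m/s.

v ≈ 1.16 m/s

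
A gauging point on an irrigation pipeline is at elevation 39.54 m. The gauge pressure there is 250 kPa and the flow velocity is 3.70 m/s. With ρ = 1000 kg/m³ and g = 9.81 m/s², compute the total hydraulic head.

h ≈ 65.72 m

Pressure head ψ = P/(ρg) = 250×1000 / (1000 × 9.81) = 25.48 m.
Velocity head = v²/(2g) = 3.70² / (2 × 9.81) = 0.698 m.
h = z + ψ + v²/(2g) = 39.54 + 25.48 + 0.698 = 65.72 m.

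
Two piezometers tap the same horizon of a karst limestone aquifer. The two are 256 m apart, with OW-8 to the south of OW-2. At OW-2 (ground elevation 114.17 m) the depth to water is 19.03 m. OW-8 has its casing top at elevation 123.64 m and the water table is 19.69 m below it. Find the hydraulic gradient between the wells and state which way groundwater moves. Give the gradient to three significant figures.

Total head at OW-2: h = 114.17 − 19.03 = 95.14 m.
Total head at OW-8: h = 123.64 − 19.69 = 103.95 m.
Head difference: h(OW-2) − h(OW-8) = 95.14 − 103.95 = -8.81 m.
Hydraulic gradient: i = |Δh| / L = 8.81 / 256 = 0.0344.
Flow is from higher to lower head: from OW-8 toward OW-2, i.e. toward the north.

i ≈ 0.0344; groundwater flows toward the north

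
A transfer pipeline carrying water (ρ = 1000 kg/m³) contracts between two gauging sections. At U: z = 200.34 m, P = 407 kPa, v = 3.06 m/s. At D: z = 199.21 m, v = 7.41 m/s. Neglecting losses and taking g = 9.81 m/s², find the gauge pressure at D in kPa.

Pressure head at U: ψ₁ = P₁/(ρg) = 407×1000 / (1000 × 9.81) = 41.49 m.
Velocity heads: v₁²/2g = 3.06²/19.62 = 0.477 m; v₂²/2g = 7.41²/19.62 = 2.799 m.
Total head H = z₁ + ψ₁ + v₁²/2g = 200.34 + 41.49 + 0.477 = 242.31 m.
ψ₂ = H − z₂ − v₂²/2g = 242.31 − 199.21 − 2.799 = 40.30 m.
P₂ = ρgψ₂ = 1000 × 9.81 × 40.30 ≈ 395 kPa.

P₂ ≈ 395 kPa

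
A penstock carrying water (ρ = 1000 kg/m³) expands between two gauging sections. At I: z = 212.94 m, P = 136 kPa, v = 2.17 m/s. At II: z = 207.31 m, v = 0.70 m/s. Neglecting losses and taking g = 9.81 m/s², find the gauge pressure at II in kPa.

P₂ ≈ 193 kPa

Pressure head at I: ψ₁ = P₁/(ρg) = 136×1000 / (1000 × 9.81) = 13.86 m.
Velocity heads: v₁²/2g = 2.17²/19.62 = 0.240 m; v₂²/2g = 0.70²/19.62 = 0.025 m.
Total head H = z₁ + ψ₁ + v₁²/2g = 212.94 + 13.86 + 0.240 = 227.04 m.
ψ₂ = H − z₂ − v₂²/2g = 227.04 − 207.31 − 0.025 = 19.70 m.
P₂ = ρgψ₂ = 1000 × 9.81 × 19.70 ≈ 193 kPa.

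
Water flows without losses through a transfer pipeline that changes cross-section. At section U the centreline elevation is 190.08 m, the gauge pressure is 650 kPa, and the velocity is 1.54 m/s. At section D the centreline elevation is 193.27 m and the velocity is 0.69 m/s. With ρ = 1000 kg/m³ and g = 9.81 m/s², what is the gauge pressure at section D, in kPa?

P₂ ≈ 620 kPa

Pressure head at U: ψ₁ = P₁/(ρg) = 650×1000 / (1000 × 9.81) = 66.26 m.
Velocity heads: v₁²/2g = 1.54²/19.62 = 0.121 m; v₂²/2g = 0.69²/19.62 = 0.024 m.
Total head H = z₁ + ψ₁ + v₁²/2g = 190.08 + 66.26 + 0.121 = 256.46 m.
ψ₂ = H − z₂ − v₂²/2g = 256.46 − 193.27 − 0.024 = 63.17 m.
P₂ = ρgψ₂ = 1000 × 9.81 × 63.17 ≈ 620 kPa.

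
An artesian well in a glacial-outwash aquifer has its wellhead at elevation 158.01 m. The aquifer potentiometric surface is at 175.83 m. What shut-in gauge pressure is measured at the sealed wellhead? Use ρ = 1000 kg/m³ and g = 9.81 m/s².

Head above the cap: Δh = 175.83 − 158.01 = 17.82 m.
P = ρgΔh = 1000 × 9.81 × 17.82 = 174814 Pa ≈ 175 kPa.

P ≈ 175 kPa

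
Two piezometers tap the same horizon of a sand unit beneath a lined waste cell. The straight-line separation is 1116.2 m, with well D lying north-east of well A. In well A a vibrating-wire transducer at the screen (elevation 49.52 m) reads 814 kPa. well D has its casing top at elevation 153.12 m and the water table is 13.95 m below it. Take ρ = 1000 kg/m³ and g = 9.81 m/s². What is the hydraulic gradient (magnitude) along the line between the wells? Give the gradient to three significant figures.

Pressure head at well A: ψ = P/(ρg) = 814×1000 / (1000 × 9.81) = 82.98 m.
Total head at well A: h = z + ψ = 49.52 + 82.98 = 132.50 m.
Total head at well D: h = 153.12 − 13.95 = 139.17 m.
Head difference: h(well A) − h(well D) = 132.50 − 139.17 = -6.67 m.
Hydraulic gradient: i = |Δh| / L = 6.67 / 1116.2 = 0.00598.

i ≈ 0.00598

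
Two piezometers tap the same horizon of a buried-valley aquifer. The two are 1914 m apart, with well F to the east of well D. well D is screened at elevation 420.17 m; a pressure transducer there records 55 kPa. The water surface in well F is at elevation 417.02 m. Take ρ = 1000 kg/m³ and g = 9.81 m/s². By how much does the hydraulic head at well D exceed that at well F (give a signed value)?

Δh ≈ 8.76 m

Pressure head at well D: ψ = P/(ρg) = 55×1000 / (1000 × 9.81) = 5.61 m.
Total head at well D: h = z + ψ = 420.17 + 5.61 = 425.78 m.
Total head at well F: h = 417.02 m (water level in the piezometer is the total head).
Head difference: h(well D) − h(well F) = 425.78 − 417.02 = 8.76 m.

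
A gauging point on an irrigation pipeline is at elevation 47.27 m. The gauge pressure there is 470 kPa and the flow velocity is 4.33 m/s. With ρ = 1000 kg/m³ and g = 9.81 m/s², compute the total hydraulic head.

h ≈ 96.14 m

Pressure head ψ = P/(ρg) = 470×1000 / (1000 × 9.81) = 47.91 m.
Velocity head = v²/(2g) = 4.33² / (2 × 9.81) = 0.956 m.
h = z + ψ + v²/(2g) = 47.27 + 47.91 + 0.956 = 96.14 m.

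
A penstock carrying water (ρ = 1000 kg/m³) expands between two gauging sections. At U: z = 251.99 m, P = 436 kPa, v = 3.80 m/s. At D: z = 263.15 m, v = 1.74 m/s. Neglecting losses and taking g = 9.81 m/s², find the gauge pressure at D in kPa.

Pressure head at U: ψ₁ = P₁/(ρg) = 436×1000 / (1000 × 9.81) = 44.44 m.
Velocity heads: v₁²/2g = 3.80²/19.62 = 0.736 m; v₂²/2g = 1.74²/19.62 = 0.154 m.
Total head H = z₁ + ψ₁ + v₁²/2g = 251.99 + 44.44 + 0.736 = 297.17 m.
ψ₂ = H − z₂ − v₂²/2g = 297.17 − 263.15 − 0.154 = 33.87 m.
P₂ = ρgψ₂ = 1000 × 9.81 × 33.87 ≈ 332 kPa.

P₂ ≈ 332 kPa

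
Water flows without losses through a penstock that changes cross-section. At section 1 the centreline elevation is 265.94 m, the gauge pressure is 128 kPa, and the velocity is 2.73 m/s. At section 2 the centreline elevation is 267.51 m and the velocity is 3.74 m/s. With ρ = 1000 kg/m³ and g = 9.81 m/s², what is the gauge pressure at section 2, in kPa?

Pressure head at 1: ψ₁ = P₁/(ρg) = 128×1000 / (1000 × 9.81) = 13.05 m.
Velocity heads: v₁²/2g = 2.73²/19.62 = 0.380 m; v₂²/2g = 3.74²/19.62 = 0.713 m.
Total head H = z₁ + ψ₁ + v₁²/2g = 265.94 + 13.05 + 0.380 = 279.37 m.
ψ₂ = H − z₂ − v₂²/2g = 279.37 − 267.51 − 0.713 = 11.15 m.
P₂ = ρgψ₂ = 1000 × 9.81 × 11.15 ≈ 109 kPa.

P₂ ≈ 109 kPa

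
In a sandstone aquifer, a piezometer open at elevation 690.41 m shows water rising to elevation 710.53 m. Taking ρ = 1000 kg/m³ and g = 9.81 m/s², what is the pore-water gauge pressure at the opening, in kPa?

P ≈ 197 kPa

Pressure head ψ = h − z = 710.53 − 690.41 = 20.12 m.
P = ρgψ = 1000 × 9.81 × 20.12 = 197377 Pa ≈ 197 kPa.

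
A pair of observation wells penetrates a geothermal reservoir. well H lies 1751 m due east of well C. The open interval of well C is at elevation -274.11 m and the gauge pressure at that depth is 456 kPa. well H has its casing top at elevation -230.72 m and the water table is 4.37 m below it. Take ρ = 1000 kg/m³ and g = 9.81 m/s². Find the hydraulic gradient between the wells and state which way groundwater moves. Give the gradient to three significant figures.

Pressure head at well C: ψ = P/(ρg) = 456×1000 / (1000 × 9.81) = 46.48 m.
Total head at well C: h = z + ψ = -274.11 + 46.48 = -227.63 m.
Total head at well H: h = -230.72 − 4.37 = -235.09 m.
Head difference: h(well C) − h(well H) = -227.63 − (-235.09) = 7.46 m.
Hydraulic gradient: i = |Δh| / L = 7.46 / 1751 = 0.00426.
Flow is from higher to lower head: from well C toward well H, i.e. toward the east.

i ≈ 0.00426; groundwater flows toward the east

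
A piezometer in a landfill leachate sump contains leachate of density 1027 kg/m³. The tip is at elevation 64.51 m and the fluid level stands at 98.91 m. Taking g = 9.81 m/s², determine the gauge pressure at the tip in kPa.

P ≈ 347 kPa

Pressure head ψ = h − z = 98.91 − 64.51 = 34.40 m.
P = ρgψ = 1027 × 9.81 × 34.40 = 346576 Pa ≈ 347 kPa.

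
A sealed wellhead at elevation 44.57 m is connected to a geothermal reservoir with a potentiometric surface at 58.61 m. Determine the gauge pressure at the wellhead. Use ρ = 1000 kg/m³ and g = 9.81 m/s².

P ≈ 138 kPa

Head above the cap: Δh = 58.61 − 44.57 = 14.04 m.
P = ρgΔh = 1000 × 9.81 × 14.04 = 137732 Pa ≈ 138 kPa.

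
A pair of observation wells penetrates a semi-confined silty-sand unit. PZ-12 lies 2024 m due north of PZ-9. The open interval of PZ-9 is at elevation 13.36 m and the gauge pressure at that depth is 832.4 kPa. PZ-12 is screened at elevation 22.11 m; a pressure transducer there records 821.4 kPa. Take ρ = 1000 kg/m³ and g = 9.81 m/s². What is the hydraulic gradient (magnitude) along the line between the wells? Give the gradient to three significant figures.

i ≈ 0.00377

Pressure head at PZ-9: ψ = P/(ρg) = 832.4×1000 / (1000 × 9.81) = 84.85 m.
Total head at PZ-9: h = z + ψ = 13.36 + 84.85 = 98.21 m.
Pressure head at PZ-12: ψ = P/(ρg) = 821.4×1000 / (1000 × 9.81) = 83.73 m.
Total head at PZ-12: h = z + ψ = 22.11 + 83.73 = 105.84 m.
Head difference: h(PZ-9) − h(PZ-12) = 98.21 − 105.84 = -7.63 m.
Hydraulic gradient: i = |Δh| / L = 7.63 / 2024 = 0.00377.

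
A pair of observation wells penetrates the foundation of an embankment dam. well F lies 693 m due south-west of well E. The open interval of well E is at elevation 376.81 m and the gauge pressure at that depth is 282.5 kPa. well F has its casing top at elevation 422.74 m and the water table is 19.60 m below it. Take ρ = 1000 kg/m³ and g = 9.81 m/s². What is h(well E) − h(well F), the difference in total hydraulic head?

Pressure head at well E: ψ = P/(ρg) = 282.5×1000 / (1000 × 9.81) = 28.80 m.
Total head at well E: h = z + ψ = 376.81 + 28.80 = 405.61 m.
Total head at well F: h = 422.74 − 19.60 = 403.14 m.
Head difference: h(well E) − h(well F) = 405.61 − 403.14 = 2.47 m.

Δh ≈ 2.47 m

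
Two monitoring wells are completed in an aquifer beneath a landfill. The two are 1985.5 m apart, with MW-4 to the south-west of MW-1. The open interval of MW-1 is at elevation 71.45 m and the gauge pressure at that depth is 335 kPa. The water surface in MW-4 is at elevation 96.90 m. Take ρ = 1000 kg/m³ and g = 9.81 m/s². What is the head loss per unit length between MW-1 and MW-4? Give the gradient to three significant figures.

i ≈ 0.00438 m/m

Pressure head at MW-1: ψ = P/(ρg) = 335×1000 / (1000 × 9.81) = 34.15 m.
Total head at MW-1: h = z + ψ = 71.45 + 34.15 = 105.60 m.
Total head at MW-4: h = 96.90 m (water level in the piezometer is the total head).
Head difference: h(MW-1) − h(MW-4) = 105.60 − 96.90 = 8.70 m.
Hydraulic gradient: i = |Δh| / L = 8.70 / 1985.5 = 0.00438.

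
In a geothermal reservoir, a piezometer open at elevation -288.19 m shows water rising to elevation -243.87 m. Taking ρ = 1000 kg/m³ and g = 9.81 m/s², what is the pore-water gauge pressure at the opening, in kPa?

P ≈ 435 kPa

Pressure head ψ = h − z = -243.87 − (-288.19) = 44.32 m.
P = ρgψ = 1000 × 9.81 × 44.32 = 434779 Pa ≈ 435 kPa.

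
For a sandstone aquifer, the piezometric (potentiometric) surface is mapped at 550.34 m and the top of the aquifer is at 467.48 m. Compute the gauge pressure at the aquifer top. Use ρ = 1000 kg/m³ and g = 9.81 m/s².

Pressure head at the aquifer top: ψ = h − z = 550.34 − 467.48 = 82.86 m.
P = ρgψ = 1000 × 9.81 × 82.86 = 812857 Pa ≈ 813 kPa.

P ≈ 813 kPa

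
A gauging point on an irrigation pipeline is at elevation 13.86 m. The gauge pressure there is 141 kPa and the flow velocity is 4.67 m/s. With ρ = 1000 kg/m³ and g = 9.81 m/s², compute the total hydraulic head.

h ≈ 29.34 m

Pressure head ψ = P/(ρg) = 141×1000 / (1000 × 9.81) = 14.37 m.
Velocity head = v²/(2g) = 4.67² / (2 × 9.81) = 1.112 m.
h = z + ψ + v²/(2g) = 13.86 + 14.37 + 1.112 = 29.34 m.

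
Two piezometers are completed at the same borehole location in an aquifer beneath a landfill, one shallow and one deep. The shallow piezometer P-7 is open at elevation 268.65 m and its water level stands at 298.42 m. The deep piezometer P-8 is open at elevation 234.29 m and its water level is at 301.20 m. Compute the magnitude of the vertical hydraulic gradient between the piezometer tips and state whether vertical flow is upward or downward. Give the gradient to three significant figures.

Total head at P-7: h = 298.42 m (water level in the standpipe).
Total head at P-8: h = 301.20 m.
Δh = h(P-7) − h(P-8) = 298.42 − 301.20 = -2.78 m.
Vertical separation Δz = 268.65 − 234.29 = 34.36 m.
|i_v| = |Δh| / Δz = 2.78 / 34.36 = 0.0809.
Head is higher in the deep piezometer, so vertical flow is upward (discharge condition).

|i_v| ≈ 0.0809; vertical flow is upward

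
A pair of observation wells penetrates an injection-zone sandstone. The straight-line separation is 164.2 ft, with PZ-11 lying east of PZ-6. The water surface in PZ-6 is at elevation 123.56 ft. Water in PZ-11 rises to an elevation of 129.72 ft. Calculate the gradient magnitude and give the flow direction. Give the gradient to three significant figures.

i ≈ 0.0375; groundwater flows toward the west

Total head at PZ-6: h = 123.56 ft (water level in the piezometer is the total head).
Total head at PZ-11: h = 129.72 ft (water level in the piezometer is the total head).
Head difference: h(PZ-6) − h(PZ-11) = 123.56 − 129.72 = -6.16 ft.
Hydraulic gradient: i = |Δh| / L = 6.16 / 164.2 = 0.0375.
Flow is from higher to lower head: from PZ-11 toward PZ-6, i.e. toward the west.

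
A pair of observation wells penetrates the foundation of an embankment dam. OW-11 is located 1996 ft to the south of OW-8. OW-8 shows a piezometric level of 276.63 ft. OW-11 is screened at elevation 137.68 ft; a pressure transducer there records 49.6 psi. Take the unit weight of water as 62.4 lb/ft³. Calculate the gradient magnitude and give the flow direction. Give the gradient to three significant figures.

i ≈ 0.0123; groundwater flows toward the south

Total head at OW-8: h = 276.63 ft (water level in the piezometer is the total head).
Pressure head at OW-11: ψ = 144·P/γ = 144 × 49.6 / 62.4 = 114.46 ft.
Total head at OW-11: h = z + ψ = 137.68 + 114.46 = 252.14 ft.
Head difference: h(OW-8) − h(OW-11) = 276.63 − 252.14 = 24.49 ft.
Hydraulic gradient: i = |Δh| / L = 24.49 / 1996 = 0.0123.
Flow is from higher to lower head: from OW-8 toward OW-11, i.e. toward the south.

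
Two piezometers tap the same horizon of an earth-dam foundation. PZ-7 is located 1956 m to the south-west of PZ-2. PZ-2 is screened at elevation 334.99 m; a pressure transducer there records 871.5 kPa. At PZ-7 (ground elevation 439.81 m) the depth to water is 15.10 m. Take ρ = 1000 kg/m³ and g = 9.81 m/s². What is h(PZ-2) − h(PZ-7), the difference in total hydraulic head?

Δh ≈ -0.88 m

Pressure head at PZ-2: ψ = P/(ρg) = 871.5×1000 / (1000 × 9.81) = 88.84 m.
Total head at PZ-2: h = z + ψ = 334.99 + 88.84 = 423.83 m.
Total head at PZ-7: h = 439.81 − 15.10 = 424.71 m.
Head difference: h(PZ-2) − h(PZ-7) = 423.83 − 424.71 = -0.88 m.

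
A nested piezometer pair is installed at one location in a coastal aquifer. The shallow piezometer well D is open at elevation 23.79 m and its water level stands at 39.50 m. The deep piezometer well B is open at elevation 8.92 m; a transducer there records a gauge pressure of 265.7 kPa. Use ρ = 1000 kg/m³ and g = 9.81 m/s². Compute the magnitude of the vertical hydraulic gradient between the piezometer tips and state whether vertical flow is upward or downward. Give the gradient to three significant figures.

|i_v| ≈ 0.235; vertical flow is downward

Total head at well D: h = 39.50 m (water level in the standpipe).
Pressure head at well B: ψ = P/(ρg) = 265.7×1000 / (1000 × 9.81) = 27.08 m.
Total head at well B: h = z + ψ = 8.92 + 27.08 = 36.00 m.
Δh = h(well D) − h(well B) = 39.50 − 36.00 = 3.50 m.
Vertical separation Δz = 23.79 − 8.92 = 14.87 m.
|i_v| = |Δh| / Δz = 3.50 / 14.87 = 0.235.
Head is higher in the shallow piezometer, so vertical flow is downward (recharge condition).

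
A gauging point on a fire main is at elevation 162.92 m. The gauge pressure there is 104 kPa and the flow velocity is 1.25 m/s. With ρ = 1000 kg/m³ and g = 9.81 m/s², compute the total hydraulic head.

Pressure head ψ = P/(ρg) = 104×1000 / (1000 × 9.81) = 10.60 m.
Velocity head = v²/(2g) = 1.25² / (2 × 9.81) = 0.080 m.
h = z + ψ + v²/(2g) = 162.92 + 10.60 + 0.080 = 173.60 m.

h ≈ 173.60 m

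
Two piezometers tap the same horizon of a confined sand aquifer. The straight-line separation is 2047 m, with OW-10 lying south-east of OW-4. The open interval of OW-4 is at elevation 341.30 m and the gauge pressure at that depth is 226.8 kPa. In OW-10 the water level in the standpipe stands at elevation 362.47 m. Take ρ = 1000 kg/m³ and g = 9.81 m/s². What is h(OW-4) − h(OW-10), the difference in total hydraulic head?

Δh ≈ 1.95 m

Pressure head at OW-4: ψ = P/(ρg) = 226.8×1000 / (1000 × 9.81) = 23.12 m.
Total head at OW-4: h = z + ψ = 341.30 + 23.12 = 364.42 m.
Total head at OW-10: h = 362.47 m (water level in the piezometer is the total head).
Head difference: h(OW-4) − h(OW-10) = 364.42 − 362.47 = 1.95 m.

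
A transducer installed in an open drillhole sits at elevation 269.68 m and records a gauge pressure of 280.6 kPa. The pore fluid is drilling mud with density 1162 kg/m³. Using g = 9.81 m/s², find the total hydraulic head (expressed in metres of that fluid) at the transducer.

ψ = P/(ρg) = 280.6×1000 / (1162 × 9.81) = 24.62 m.
h = z + ψ = 269.68 + 24.62 = 294.30 m.

h ≈ 294.30 m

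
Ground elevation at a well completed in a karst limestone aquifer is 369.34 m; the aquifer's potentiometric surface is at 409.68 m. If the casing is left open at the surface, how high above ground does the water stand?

≈ 40.34 m above ground

Water rises to the potentiometric surface, so the rise above ground = 409.68 − 369.34 = 40.34 m.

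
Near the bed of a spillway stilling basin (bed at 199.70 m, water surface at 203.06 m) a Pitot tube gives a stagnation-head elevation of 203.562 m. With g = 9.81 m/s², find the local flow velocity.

v ≈ 3.14 m/s

Near the bed, under hydrostatic conditions, the piezometric head (z + ψ) equals the free-surface elevation, 203.06 m.
Velocity head = total − piezometric = 203.562 − 203.06 = 0.502 m.
v = √(2g·h_v) = √(2 × 9.81 × 0.502) = 3.14 m/s.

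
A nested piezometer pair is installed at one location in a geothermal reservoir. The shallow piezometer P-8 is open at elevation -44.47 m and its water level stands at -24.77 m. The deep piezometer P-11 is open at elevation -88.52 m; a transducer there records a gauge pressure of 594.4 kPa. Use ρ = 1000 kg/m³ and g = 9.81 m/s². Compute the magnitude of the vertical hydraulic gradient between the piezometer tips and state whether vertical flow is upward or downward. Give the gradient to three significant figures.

Total head at P-8: h = -24.77 m (water level in the standpipe).
Pressure head at P-11: ψ = P/(ρg) = 594.4×1000 / (1000 × 9.81) = 60.59 m.
Total head at P-11: h = z + ψ = -88.52 + 60.59 = -27.93 m.
Δh = h(P-8) − h(P-11) = -24.77 − (-27.93) = 3.16 m.
Vertical separation Δz = -44.47 − (-88.52) = 44.05 m.
|i_v| = |Δh| / Δz = 3.16 / 44.05 = 0.0717.
Head is higher in the shallow piezometer, so vertical flow is downward (recharge condition).

|i_v| ≈ 0.0717; vertical flow is downward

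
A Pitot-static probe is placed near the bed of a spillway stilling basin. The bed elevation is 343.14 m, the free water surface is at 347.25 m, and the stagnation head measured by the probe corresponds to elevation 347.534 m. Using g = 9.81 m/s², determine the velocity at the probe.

v ≈ 2.36 m/s

Near the bed, under hydrostatic conditions, the piezometric head (z + ψ) equals the free-surface elevation, 347.25 m.
Velocity head = total − piezometric = 347.534 − 347.25 = 0.284 m.
v = √(2g·h_v) = √(2 × 9.81 × 0.284) = 2.36 m/s.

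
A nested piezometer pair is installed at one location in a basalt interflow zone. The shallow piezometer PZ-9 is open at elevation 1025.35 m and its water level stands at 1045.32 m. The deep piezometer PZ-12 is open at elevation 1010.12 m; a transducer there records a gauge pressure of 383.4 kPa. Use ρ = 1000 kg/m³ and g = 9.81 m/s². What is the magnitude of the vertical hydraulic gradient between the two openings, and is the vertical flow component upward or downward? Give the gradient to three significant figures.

|i_v| ≈ 0.255; vertical flow is upward

Total head at PZ-9: h = 1045.32 m (water level in the standpipe).
Pressure head at PZ-12: ψ = P/(ρg) = 383.4×1000 / (1000 × 9.81) = 39.08 m.
Total head at PZ-12: h = z + ψ = 1010.12 + 39.08 = 1049.20 m.
Δh = h(PZ-9) − h(PZ-12) = 1045.32 − 1049.20 = -3.88 m.
Vertical separation Δz = 1025.35 − 1010.12 = 15.23 m.
|i_v| = |Δh| / Δz = 3.88 / 15.23 = 0.255.
Head is higher in the deep piezometer, so vertical flow is upward (discharge condition).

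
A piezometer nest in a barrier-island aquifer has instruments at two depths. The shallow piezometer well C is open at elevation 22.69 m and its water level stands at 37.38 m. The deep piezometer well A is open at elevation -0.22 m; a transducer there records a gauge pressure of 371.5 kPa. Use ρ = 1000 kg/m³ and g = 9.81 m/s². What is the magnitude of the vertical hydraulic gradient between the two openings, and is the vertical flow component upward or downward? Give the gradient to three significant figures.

|i_v| ≈ 0.0118; vertical flow is upward

Total head at well C: h = 37.38 m (water level in the standpipe).
Pressure head at well A: ψ = P/(ρg) = 371.5×1000 / (1000 × 9.81) = 37.87 m.
Total head at well A: h = z + ψ = -0.22 + 37.87 = 37.65 m.
Δh = h(well C) − h(well A) = 37.38 − 37.65 = -0.27 m.
Vertical separation Δz = 22.69 − (-0.22) = 22.91 m.
|i_v| = |Δh| / Δz = 0.27 / 22.91 = 0.0118.
Head is higher in the deep piezometer, so vertical flow is upward (discharge condition).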